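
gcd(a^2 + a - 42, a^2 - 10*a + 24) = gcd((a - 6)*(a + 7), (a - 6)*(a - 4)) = a - 6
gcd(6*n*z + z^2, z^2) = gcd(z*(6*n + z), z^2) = z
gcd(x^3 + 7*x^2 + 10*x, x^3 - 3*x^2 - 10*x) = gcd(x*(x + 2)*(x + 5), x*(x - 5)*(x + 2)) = x^2 + 2*x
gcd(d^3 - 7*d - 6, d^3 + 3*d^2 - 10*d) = 1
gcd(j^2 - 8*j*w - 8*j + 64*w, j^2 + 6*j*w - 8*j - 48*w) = j - 8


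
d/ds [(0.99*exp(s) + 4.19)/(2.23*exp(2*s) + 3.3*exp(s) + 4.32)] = (-(0.99*exp(s) + 4.19)*(4.46*exp(s) + 3.3) + 2.2077*exp(2*s) + 3.267*exp(s) + 4.2768)*exp(s)/(2.23*exp(2*s) + 3.3*exp(s) + 4.32)^2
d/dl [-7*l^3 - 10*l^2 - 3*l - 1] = -21*l^2 - 20*l - 3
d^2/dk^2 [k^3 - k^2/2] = 6*k - 1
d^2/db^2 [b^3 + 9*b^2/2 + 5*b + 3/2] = 6*b + 9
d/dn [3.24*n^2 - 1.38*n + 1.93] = 6.48*n - 1.38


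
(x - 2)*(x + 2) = x^2 - 4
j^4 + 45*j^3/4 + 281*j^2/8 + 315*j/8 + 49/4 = (j + 1/2)*(j + 7/4)*(j + 2)*(j + 7)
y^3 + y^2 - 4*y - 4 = (y - 2)*(y + 1)*(y + 2)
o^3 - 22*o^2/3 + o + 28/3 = (o - 7)*(o - 4/3)*(o + 1)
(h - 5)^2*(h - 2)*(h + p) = h^4 + h^3*p - 12*h^3 - 12*h^2*p + 45*h^2 + 45*h*p - 50*h - 50*p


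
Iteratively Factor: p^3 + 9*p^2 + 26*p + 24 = (p + 4)*(p^2 + 5*p + 6) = (p + 3)*(p + 4)*(p + 2)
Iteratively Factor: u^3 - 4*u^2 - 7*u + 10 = (u - 1)*(u^2 - 3*u - 10) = (u - 5)*(u - 1)*(u + 2)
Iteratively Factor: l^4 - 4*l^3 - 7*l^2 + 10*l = (l - 5)*(l^3 + l^2 - 2*l) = (l - 5)*(l + 2)*(l^2 - l) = (l - 5)*(l - 1)*(l + 2)*(l)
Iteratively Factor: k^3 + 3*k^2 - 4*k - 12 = (k - 2)*(k^2 + 5*k + 6) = (k - 2)*(k + 3)*(k + 2)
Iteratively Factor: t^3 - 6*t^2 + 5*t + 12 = (t - 3)*(t^2 - 3*t - 4) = (t - 3)*(t + 1)*(t - 4)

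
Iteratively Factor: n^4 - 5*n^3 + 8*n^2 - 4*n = (n - 2)*(n^3 - 3*n^2 + 2*n) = (n - 2)*(n - 1)*(n^2 - 2*n) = n*(n - 2)*(n - 1)*(n - 2)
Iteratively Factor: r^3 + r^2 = (r)*(r^2 + r) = r*(r + 1)*(r)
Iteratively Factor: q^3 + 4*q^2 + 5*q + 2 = (q + 1)*(q^2 + 3*q + 2) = (q + 1)*(q + 2)*(q + 1)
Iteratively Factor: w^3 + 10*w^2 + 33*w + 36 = (w + 3)*(w^2 + 7*w + 12) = (w + 3)*(w + 4)*(w + 3)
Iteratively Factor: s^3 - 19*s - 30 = (s + 2)*(s^2 - 2*s - 15) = (s + 2)*(s + 3)*(s - 5)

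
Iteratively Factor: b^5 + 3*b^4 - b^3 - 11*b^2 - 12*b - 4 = (b + 1)*(b^4 + 2*b^3 - 3*b^2 - 8*b - 4) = (b + 1)^2*(b^3 + b^2 - 4*b - 4) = (b + 1)^3*(b^2 - 4) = (b - 2)*(b + 1)^3*(b + 2)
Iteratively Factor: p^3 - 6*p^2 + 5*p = (p)*(p^2 - 6*p + 5) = p*(p - 1)*(p - 5)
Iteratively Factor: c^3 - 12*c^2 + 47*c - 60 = (c - 5)*(c^2 - 7*c + 12) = (c - 5)*(c - 3)*(c - 4)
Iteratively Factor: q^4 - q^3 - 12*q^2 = (q)*(q^3 - q^2 - 12*q) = q^2*(q^2 - q - 12) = q^2*(q + 3)*(q - 4)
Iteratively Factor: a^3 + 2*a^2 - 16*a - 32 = (a - 4)*(a^2 + 6*a + 8) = (a - 4)*(a + 4)*(a + 2)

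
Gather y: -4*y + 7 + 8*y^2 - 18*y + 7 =8*y^2 - 22*y + 14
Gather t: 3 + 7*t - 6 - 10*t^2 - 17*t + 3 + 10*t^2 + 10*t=0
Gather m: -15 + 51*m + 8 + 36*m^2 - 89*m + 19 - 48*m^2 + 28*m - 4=-12*m^2 - 10*m + 8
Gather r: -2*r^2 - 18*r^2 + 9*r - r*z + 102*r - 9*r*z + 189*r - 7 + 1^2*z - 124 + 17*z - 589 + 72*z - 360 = -20*r^2 + r*(300 - 10*z) + 90*z - 1080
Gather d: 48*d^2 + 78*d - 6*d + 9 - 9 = 48*d^2 + 72*d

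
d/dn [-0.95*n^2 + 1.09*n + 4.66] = 1.09 - 1.9*n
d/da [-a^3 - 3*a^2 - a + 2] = -3*a^2 - 6*a - 1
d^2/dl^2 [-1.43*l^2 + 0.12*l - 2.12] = -2.86000000000000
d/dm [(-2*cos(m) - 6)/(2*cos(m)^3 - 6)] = (-3*(cos(m) + 3)*cos(m)^2 + cos(m)^3 - 3)*sin(m)/(cos(m)^3 - 3)^2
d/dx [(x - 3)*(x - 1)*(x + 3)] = 3*x^2 - 2*x - 9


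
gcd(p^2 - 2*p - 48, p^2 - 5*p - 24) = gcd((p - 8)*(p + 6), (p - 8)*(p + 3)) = p - 8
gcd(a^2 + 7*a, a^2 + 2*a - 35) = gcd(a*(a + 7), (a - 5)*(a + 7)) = a + 7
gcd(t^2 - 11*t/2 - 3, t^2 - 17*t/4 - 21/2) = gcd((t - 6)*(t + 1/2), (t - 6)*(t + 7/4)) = t - 6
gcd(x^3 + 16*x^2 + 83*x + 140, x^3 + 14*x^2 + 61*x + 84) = x^2 + 11*x + 28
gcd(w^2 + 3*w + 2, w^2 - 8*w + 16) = 1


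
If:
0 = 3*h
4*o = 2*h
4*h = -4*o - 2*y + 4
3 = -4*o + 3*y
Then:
No Solution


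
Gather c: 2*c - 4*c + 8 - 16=-2*c - 8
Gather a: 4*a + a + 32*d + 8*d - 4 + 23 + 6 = 5*a + 40*d + 25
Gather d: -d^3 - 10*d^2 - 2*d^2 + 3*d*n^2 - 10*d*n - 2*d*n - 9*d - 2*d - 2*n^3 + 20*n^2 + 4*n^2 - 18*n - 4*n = -d^3 - 12*d^2 + d*(3*n^2 - 12*n - 11) - 2*n^3 + 24*n^2 - 22*n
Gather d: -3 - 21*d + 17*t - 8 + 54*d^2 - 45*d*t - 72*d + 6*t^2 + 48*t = 54*d^2 + d*(-45*t - 93) + 6*t^2 + 65*t - 11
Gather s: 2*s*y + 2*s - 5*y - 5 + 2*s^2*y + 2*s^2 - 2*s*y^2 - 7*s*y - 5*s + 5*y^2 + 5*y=s^2*(2*y + 2) + s*(-2*y^2 - 5*y - 3) + 5*y^2 - 5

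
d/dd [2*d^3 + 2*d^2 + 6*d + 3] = 6*d^2 + 4*d + 6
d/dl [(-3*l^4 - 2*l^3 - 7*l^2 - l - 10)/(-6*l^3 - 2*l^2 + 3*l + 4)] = (18*l^6 + 12*l^5 - 65*l^4 - 72*l^3 - 227*l^2 - 96*l + 26)/(36*l^6 + 24*l^5 - 32*l^4 - 60*l^3 - 7*l^2 + 24*l + 16)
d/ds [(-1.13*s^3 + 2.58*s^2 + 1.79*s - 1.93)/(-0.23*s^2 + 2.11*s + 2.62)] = (0.2599*s^4 - 4.7686*s^3 - 3.0263*s^2 + 12.6314*s + 8.7621)/(0.0529*s^4 - 0.9706*s^3 + 3.2469*s^2 + 11.0564*s + 6.8644)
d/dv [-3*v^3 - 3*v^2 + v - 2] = -9*v^2 - 6*v + 1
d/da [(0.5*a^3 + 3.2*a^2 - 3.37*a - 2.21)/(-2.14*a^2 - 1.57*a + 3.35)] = (-1.07*a^4 - 1.57*a^3 - 7.2108*a^2 + 11.9812*a - 14.7592)/(4.5796*a^4 + 6.7196*a^3 - 11.8731*a^2 - 10.519*a + 11.2225)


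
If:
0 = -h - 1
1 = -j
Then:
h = -1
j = -1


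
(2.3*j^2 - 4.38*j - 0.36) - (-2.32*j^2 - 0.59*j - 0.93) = 4.62*j^2 - 3.79*j + 0.57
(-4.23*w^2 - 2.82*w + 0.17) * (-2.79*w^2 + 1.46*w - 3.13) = 11.8017*w^4 + 1.692*w^3 + 8.6484*w^2 + 9.0748*w - 0.5321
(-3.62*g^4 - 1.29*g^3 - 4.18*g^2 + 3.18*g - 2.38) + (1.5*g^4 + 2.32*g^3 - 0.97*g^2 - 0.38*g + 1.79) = -2.12*g^4 + 1.03*g^3 - 5.15*g^2 + 2.8*g - 0.59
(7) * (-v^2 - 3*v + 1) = -7*v^2 - 21*v + 7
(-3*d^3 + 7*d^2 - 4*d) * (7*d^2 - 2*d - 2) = -21*d^5 + 55*d^4 - 36*d^3 - 6*d^2 + 8*d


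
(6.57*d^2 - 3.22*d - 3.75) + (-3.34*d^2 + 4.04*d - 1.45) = 3.23*d^2 + 0.82*d - 5.2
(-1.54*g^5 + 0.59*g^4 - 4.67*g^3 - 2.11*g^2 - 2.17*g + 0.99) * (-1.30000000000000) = 2.002*g^5 - 0.767*g^4 + 6.071*g^3 + 2.743*g^2 + 2.821*g - 1.287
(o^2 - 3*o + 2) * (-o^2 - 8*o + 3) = -o^4 - 5*o^3 + 25*o^2 - 25*o + 6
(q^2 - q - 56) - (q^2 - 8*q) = 7*q - 56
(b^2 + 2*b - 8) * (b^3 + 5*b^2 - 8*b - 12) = b^5 + 7*b^4 - 6*b^3 - 68*b^2 + 40*b + 96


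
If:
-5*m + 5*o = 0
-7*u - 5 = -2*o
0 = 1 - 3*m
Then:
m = 1/3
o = 1/3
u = -13/21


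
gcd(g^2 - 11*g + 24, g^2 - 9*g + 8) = g - 8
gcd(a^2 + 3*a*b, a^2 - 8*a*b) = a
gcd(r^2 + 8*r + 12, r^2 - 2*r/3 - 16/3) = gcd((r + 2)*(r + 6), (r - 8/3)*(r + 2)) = r + 2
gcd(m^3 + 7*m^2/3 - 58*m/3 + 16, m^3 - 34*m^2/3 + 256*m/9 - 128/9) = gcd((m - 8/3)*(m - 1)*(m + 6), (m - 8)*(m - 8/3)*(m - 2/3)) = m - 8/3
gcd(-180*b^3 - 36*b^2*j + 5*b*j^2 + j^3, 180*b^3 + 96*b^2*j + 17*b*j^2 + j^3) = 30*b^2 + 11*b*j + j^2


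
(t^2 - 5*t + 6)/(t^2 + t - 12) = (t - 2)/(t + 4)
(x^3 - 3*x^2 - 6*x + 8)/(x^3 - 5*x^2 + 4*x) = (x + 2)/x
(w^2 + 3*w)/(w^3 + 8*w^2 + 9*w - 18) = w/(w^2 + 5*w - 6)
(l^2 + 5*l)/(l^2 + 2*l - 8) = l*(l + 5)/(l^2 + 2*l - 8)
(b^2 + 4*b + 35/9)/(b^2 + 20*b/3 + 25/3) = (b + 7/3)/(b + 5)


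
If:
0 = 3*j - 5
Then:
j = 5/3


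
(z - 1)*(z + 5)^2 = z^3 + 9*z^2 + 15*z - 25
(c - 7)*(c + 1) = c^2 - 6*c - 7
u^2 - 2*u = u*(u - 2)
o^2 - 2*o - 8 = (o - 4)*(o + 2)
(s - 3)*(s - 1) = s^2 - 4*s + 3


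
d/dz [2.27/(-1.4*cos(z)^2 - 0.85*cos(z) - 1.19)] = -(6.356*cos(z) + 1.9295)*sin(z)/(1.4*cos(z)^2 + 0.85*cos(z) + 1.19)^2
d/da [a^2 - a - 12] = 2*a - 1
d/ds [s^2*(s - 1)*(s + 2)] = s*(4*s^2 + 3*s - 4)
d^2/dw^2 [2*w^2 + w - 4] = 4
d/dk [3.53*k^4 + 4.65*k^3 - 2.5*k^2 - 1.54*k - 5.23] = 14.12*k^3 + 13.95*k^2 - 5.0*k - 1.54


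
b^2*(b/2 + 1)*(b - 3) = b^4/2 - b^3/2 - 3*b^2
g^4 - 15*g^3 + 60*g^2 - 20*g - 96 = (g - 8)*(g - 6)*(g - 2)*(g + 1)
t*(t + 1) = t^2 + t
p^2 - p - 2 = (p - 2)*(p + 1)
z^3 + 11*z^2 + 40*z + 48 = (z + 3)*(z + 4)^2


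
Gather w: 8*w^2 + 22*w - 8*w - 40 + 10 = 8*w^2 + 14*w - 30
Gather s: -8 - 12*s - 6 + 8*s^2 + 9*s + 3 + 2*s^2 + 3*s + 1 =10*s^2 - 10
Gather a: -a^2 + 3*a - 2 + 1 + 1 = -a^2 + 3*a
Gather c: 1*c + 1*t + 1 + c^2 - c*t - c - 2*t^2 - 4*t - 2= c^2 - c*t - 2*t^2 - 3*t - 1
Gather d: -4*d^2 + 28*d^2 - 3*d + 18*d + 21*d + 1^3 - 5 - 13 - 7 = 24*d^2 + 36*d - 24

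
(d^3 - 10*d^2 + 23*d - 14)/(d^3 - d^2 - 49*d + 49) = (d - 2)/(d + 7)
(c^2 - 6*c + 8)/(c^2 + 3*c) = (c^2 - 6*c + 8)/(c*(c + 3))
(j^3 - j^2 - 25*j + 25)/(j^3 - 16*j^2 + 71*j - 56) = (j^2 - 25)/(j^2 - 15*j + 56)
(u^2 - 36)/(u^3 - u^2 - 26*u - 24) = (u + 6)/(u^2 + 5*u + 4)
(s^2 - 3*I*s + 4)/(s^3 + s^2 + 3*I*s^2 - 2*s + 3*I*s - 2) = (s - 4*I)/(s^2 + s*(1 + 2*I) + 2*I)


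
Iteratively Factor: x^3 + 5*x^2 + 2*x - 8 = (x - 1)*(x^2 + 6*x + 8) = (x - 1)*(x + 2)*(x + 4)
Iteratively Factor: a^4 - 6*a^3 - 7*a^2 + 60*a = (a + 3)*(a^3 - 9*a^2 + 20*a) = a*(a + 3)*(a^2 - 9*a + 20) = a*(a - 5)*(a + 3)*(a - 4)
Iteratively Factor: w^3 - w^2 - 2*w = (w)*(w^2 - w - 2) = w*(w + 1)*(w - 2)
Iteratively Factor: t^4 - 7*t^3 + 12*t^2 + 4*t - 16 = (t + 1)*(t^3 - 8*t^2 + 20*t - 16) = (t - 2)*(t + 1)*(t^2 - 6*t + 8) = (t - 4)*(t - 2)*(t + 1)*(t - 2)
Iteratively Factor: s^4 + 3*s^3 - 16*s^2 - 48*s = (s + 3)*(s^3 - 16*s) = (s - 4)*(s + 3)*(s^2 + 4*s) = s*(s - 4)*(s + 3)*(s + 4)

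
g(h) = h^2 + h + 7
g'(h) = 2*h + 1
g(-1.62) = 8.00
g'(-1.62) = -2.24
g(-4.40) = 21.96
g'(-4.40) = -7.80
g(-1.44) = 7.63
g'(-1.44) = -1.88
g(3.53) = 22.99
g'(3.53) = 8.06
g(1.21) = 9.67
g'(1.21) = 3.42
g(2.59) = 16.30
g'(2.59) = 6.18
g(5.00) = 37.00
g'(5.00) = 11.00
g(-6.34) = 40.86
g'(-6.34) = -11.68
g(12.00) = 163.00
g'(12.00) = 25.00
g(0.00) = 7.00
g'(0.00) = 1.00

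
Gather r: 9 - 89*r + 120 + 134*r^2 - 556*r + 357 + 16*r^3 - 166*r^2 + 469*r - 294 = 16*r^3 - 32*r^2 - 176*r + 192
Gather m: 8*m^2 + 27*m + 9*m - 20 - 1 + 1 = 8*m^2 + 36*m - 20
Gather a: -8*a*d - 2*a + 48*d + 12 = a*(-8*d - 2) + 48*d + 12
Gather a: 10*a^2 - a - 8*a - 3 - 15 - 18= 10*a^2 - 9*a - 36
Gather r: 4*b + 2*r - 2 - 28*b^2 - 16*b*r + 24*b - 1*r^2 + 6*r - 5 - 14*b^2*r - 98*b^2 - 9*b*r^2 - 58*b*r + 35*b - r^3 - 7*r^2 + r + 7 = -126*b^2 + 63*b - r^3 + r^2*(-9*b - 8) + r*(-14*b^2 - 74*b + 9)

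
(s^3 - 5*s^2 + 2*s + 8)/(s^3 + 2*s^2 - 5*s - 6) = (s - 4)/(s + 3)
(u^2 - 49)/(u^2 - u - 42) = (u + 7)/(u + 6)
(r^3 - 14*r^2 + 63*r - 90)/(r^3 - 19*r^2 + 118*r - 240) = (r - 3)/(r - 8)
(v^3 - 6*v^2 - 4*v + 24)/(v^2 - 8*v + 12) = v + 2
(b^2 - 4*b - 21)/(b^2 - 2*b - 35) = (b + 3)/(b + 5)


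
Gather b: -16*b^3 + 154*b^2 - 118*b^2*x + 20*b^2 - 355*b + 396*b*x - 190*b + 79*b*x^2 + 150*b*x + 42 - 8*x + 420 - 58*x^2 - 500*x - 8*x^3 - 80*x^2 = -16*b^3 + b^2*(174 - 118*x) + b*(79*x^2 + 546*x - 545) - 8*x^3 - 138*x^2 - 508*x + 462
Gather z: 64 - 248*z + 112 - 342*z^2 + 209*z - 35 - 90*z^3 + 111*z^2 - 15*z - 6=-90*z^3 - 231*z^2 - 54*z + 135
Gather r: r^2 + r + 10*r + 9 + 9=r^2 + 11*r + 18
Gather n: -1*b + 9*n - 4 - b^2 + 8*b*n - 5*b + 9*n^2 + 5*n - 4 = -b^2 - 6*b + 9*n^2 + n*(8*b + 14) - 8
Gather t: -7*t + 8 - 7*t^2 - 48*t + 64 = -7*t^2 - 55*t + 72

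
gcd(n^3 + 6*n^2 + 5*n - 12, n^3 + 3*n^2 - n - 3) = n^2 + 2*n - 3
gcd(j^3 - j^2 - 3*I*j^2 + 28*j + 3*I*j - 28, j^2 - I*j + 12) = 1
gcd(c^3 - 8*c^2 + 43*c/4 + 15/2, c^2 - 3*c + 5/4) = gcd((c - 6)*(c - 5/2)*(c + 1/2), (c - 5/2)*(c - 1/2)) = c - 5/2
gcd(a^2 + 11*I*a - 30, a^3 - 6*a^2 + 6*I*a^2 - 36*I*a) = a + 6*I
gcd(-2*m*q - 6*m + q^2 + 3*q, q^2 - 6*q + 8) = 1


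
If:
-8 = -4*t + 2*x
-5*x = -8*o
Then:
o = 5*x/8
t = x/2 + 2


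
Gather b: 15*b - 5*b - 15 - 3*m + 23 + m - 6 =10*b - 2*m + 2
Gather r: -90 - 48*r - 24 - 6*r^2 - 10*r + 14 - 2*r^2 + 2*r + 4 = -8*r^2 - 56*r - 96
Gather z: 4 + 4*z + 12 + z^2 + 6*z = z^2 + 10*z + 16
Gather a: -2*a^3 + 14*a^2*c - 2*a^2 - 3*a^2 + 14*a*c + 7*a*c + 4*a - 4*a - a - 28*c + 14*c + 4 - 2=-2*a^3 + a^2*(14*c - 5) + a*(21*c - 1) - 14*c + 2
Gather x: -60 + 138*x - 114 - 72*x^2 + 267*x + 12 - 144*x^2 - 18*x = -216*x^2 + 387*x - 162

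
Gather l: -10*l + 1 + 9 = 10 - 10*l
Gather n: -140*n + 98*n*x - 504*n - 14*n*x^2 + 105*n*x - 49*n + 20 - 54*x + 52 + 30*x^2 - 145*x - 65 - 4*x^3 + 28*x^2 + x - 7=n*(-14*x^2 + 203*x - 693) - 4*x^3 + 58*x^2 - 198*x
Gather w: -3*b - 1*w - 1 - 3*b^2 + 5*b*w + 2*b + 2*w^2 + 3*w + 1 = -3*b^2 - b + 2*w^2 + w*(5*b + 2)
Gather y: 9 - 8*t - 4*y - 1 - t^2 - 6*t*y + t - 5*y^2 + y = -t^2 - 7*t - 5*y^2 + y*(-6*t - 3) + 8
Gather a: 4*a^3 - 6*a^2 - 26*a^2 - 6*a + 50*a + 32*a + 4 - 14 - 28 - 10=4*a^3 - 32*a^2 + 76*a - 48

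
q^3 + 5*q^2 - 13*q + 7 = (q - 1)^2*(q + 7)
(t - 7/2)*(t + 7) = t^2 + 7*t/2 - 49/2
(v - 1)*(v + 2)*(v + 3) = v^3 + 4*v^2 + v - 6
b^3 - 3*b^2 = b^2*(b - 3)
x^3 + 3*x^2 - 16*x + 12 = (x - 2)*(x - 1)*(x + 6)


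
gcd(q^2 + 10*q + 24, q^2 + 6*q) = q + 6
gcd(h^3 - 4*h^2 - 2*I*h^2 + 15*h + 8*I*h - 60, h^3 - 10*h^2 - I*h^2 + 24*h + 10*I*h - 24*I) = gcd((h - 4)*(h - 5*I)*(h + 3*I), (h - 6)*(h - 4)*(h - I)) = h - 4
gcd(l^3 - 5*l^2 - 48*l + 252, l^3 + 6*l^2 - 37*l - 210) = l^2 + l - 42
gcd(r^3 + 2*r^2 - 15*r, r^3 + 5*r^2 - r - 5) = r + 5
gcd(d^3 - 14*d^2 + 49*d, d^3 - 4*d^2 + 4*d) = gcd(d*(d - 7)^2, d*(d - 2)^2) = d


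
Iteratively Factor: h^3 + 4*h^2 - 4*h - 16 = (h - 2)*(h^2 + 6*h + 8) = (h - 2)*(h + 2)*(h + 4)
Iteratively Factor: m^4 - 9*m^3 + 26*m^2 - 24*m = (m)*(m^3 - 9*m^2 + 26*m - 24) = m*(m - 2)*(m^2 - 7*m + 12) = m*(m - 4)*(m - 2)*(m - 3)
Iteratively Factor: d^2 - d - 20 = (d + 4)*(d - 5)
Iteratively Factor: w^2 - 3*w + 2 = (w - 2)*(w - 1)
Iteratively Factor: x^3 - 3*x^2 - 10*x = (x + 2)*(x^2 - 5*x) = x*(x + 2)*(x - 5)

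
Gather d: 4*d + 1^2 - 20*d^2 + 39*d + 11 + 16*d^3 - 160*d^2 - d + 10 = 16*d^3 - 180*d^2 + 42*d + 22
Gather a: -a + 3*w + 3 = -a + 3*w + 3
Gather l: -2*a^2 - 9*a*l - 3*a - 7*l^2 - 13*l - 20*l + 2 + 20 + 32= -2*a^2 - 3*a - 7*l^2 + l*(-9*a - 33) + 54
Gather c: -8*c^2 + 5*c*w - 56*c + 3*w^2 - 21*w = -8*c^2 + c*(5*w - 56) + 3*w^2 - 21*w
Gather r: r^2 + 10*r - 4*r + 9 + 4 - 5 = r^2 + 6*r + 8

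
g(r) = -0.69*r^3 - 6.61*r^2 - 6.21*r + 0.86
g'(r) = -2.07*r^2 - 13.22*r - 6.21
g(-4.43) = -41.36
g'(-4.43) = 11.73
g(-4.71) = -44.43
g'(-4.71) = 10.14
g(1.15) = -16.07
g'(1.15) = -24.15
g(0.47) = -3.59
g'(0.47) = -12.88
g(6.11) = -441.24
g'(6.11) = -164.26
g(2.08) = -46.86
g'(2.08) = -42.66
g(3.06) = -99.81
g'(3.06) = -66.05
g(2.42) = -62.66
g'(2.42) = -50.33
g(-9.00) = 24.35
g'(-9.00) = -54.90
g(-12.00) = 315.86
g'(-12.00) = -145.65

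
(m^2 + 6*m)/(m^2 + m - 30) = m/(m - 5)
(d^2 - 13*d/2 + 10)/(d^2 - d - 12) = (d - 5/2)/(d + 3)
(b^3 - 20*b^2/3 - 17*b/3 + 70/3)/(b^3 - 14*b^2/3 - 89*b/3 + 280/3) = (3*b^2 + b - 10)/(3*b^2 + 7*b - 40)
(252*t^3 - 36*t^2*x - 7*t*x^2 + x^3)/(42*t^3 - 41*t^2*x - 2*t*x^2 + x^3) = (-6*t + x)/(-t + x)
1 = 1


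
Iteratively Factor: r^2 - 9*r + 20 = (r - 5)*(r - 4)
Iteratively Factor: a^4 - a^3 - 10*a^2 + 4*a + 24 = (a - 3)*(a^3 + 2*a^2 - 4*a - 8) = (a - 3)*(a + 2)*(a^2 - 4) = (a - 3)*(a + 2)^2*(a - 2)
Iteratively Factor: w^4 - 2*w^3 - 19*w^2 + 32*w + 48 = (w - 3)*(w^3 + w^2 - 16*w - 16) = (w - 3)*(w + 4)*(w^2 - 3*w - 4) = (w - 4)*(w - 3)*(w + 4)*(w + 1)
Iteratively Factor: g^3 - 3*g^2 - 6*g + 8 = (g - 4)*(g^2 + g - 2) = (g - 4)*(g - 1)*(g + 2)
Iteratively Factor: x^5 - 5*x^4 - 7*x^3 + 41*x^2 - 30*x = (x + 3)*(x^4 - 8*x^3 + 17*x^2 - 10*x) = x*(x + 3)*(x^3 - 8*x^2 + 17*x - 10) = x*(x - 2)*(x + 3)*(x^2 - 6*x + 5) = x*(x - 5)*(x - 2)*(x + 3)*(x - 1)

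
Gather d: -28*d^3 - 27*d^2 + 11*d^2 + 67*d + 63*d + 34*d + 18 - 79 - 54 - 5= -28*d^3 - 16*d^2 + 164*d - 120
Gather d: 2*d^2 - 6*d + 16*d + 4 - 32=2*d^2 + 10*d - 28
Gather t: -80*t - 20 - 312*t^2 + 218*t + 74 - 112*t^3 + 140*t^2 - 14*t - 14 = -112*t^3 - 172*t^2 + 124*t + 40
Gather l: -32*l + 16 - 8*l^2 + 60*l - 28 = -8*l^2 + 28*l - 12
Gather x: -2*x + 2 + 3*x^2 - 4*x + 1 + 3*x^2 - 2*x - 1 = 6*x^2 - 8*x + 2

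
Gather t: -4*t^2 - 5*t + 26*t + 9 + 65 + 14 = -4*t^2 + 21*t + 88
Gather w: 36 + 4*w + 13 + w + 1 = 5*w + 50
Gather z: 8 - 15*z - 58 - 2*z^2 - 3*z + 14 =-2*z^2 - 18*z - 36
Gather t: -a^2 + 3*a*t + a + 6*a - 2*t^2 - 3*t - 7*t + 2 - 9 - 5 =-a^2 + 7*a - 2*t^2 + t*(3*a - 10) - 12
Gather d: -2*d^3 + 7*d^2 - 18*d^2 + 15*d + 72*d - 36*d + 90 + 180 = -2*d^3 - 11*d^2 + 51*d + 270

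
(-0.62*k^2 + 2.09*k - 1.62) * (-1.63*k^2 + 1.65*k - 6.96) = 1.0106*k^4 - 4.4297*k^3 + 10.4043*k^2 - 17.2194*k + 11.2752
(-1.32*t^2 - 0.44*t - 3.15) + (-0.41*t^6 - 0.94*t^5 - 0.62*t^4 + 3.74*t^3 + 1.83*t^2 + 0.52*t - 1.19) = -0.41*t^6 - 0.94*t^5 - 0.62*t^4 + 3.74*t^3 + 0.51*t^2 + 0.08*t - 4.34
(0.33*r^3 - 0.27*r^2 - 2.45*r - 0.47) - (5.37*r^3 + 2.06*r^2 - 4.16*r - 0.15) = -5.04*r^3 - 2.33*r^2 + 1.71*r - 0.32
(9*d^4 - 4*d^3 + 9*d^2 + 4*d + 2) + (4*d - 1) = 9*d^4 - 4*d^3 + 9*d^2 + 8*d + 1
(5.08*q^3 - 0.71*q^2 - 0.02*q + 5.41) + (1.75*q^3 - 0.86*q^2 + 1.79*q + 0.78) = 6.83*q^3 - 1.57*q^2 + 1.77*q + 6.19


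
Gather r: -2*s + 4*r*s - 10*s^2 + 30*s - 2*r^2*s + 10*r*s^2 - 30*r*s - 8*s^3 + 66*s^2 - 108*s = -2*r^2*s + r*(10*s^2 - 26*s) - 8*s^3 + 56*s^2 - 80*s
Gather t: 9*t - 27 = 9*t - 27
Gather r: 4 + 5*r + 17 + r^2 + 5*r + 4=r^2 + 10*r + 25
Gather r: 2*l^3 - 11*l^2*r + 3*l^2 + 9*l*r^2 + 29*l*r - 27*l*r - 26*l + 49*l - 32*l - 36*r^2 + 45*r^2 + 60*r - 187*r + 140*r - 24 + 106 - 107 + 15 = 2*l^3 + 3*l^2 - 9*l + r^2*(9*l + 9) + r*(-11*l^2 + 2*l + 13) - 10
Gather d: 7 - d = 7 - d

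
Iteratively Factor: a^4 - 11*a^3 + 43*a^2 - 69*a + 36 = (a - 3)*(a^3 - 8*a^2 + 19*a - 12) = (a - 3)*(a - 1)*(a^2 - 7*a + 12) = (a - 3)^2*(a - 1)*(a - 4)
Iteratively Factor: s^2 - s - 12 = (s - 4)*(s + 3)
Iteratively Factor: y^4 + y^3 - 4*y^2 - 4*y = (y - 2)*(y^3 + 3*y^2 + 2*y) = (y - 2)*(y + 1)*(y^2 + 2*y) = (y - 2)*(y + 1)*(y + 2)*(y)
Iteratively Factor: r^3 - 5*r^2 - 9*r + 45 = (r - 3)*(r^2 - 2*r - 15) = (r - 3)*(r + 3)*(r - 5)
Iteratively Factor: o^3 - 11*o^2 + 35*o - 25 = (o - 5)*(o^2 - 6*o + 5) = (o - 5)*(o - 1)*(o - 5)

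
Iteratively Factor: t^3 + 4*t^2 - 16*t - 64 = (t + 4)*(t^2 - 16) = (t + 4)^2*(t - 4)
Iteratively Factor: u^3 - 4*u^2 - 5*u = (u)*(u^2 - 4*u - 5) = u*(u + 1)*(u - 5)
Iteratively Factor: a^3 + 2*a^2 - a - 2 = (a + 1)*(a^2 + a - 2) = (a - 1)*(a + 1)*(a + 2)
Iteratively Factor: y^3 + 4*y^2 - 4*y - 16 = (y + 2)*(y^2 + 2*y - 8) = (y + 2)*(y + 4)*(y - 2)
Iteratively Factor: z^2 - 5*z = (z)*(z - 5)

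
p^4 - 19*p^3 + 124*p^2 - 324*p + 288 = (p - 8)*(p - 6)*(p - 3)*(p - 2)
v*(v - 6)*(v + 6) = v^3 - 36*v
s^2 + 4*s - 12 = (s - 2)*(s + 6)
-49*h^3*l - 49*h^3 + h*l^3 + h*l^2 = (-7*h + l)*(7*h + l)*(h*l + h)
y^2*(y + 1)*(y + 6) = y^4 + 7*y^3 + 6*y^2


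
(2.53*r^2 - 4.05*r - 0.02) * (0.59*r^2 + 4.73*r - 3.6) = 1.4927*r^4 + 9.5774*r^3 - 28.2763*r^2 + 14.4854*r + 0.072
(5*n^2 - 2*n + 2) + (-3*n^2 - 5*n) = 2*n^2 - 7*n + 2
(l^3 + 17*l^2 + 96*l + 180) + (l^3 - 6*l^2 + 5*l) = 2*l^3 + 11*l^2 + 101*l + 180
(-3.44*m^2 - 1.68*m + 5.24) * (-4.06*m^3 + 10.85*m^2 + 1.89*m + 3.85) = 13.9664*m^5 - 30.5032*m^4 - 46.004*m^3 + 40.4348*m^2 + 3.4356*m + 20.174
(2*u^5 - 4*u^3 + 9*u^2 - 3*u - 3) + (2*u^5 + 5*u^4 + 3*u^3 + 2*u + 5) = 4*u^5 + 5*u^4 - u^3 + 9*u^2 - u + 2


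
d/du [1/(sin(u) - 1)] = -cos(u)/(sin(u) - 1)^2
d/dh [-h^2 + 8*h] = 8 - 2*h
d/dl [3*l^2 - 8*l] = 6*l - 8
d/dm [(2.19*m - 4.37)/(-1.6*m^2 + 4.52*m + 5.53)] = (3.504*m^2 - 13.984*m + 31.8631)/(2.56*m^4 - 14.464*m^3 + 2.73439999999999*m^2 + 49.9912*m + 30.5809)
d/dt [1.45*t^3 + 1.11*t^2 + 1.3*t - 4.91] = 4.35*t^2 + 2.22*t + 1.3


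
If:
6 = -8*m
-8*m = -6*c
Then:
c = -1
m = -3/4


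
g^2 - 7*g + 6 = (g - 6)*(g - 1)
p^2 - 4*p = p*(p - 4)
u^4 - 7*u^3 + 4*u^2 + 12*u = u*(u - 6)*(u - 2)*(u + 1)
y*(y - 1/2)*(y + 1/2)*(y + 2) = y^4 + 2*y^3 - y^2/4 - y/2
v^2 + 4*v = v*(v + 4)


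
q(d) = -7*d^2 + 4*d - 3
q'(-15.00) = 214.00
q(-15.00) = -1638.00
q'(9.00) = -122.00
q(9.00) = -534.00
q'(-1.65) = 27.10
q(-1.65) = -28.66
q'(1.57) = -17.98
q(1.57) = -13.97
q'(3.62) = -46.68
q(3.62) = -80.25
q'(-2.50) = 39.00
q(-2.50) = -56.75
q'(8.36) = -113.04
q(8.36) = -458.79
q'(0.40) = -1.60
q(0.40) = -2.52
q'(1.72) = -20.08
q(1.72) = -16.83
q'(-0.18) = 6.52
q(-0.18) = -3.95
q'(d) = 4 - 14*d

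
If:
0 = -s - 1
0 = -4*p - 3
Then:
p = -3/4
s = -1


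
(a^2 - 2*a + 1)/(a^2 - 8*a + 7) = (a - 1)/(a - 7)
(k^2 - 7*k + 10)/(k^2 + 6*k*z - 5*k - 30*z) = (k - 2)/(k + 6*z)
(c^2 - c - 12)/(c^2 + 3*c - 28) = (c + 3)/(c + 7)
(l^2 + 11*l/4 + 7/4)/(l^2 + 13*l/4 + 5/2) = (4*l^2 + 11*l + 7)/(4*l^2 + 13*l + 10)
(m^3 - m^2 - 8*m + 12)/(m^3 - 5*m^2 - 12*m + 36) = (m - 2)/(m - 6)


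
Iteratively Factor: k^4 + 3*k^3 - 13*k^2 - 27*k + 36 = (k + 3)*(k^3 - 13*k + 12) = (k - 1)*(k + 3)*(k^2 + k - 12) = (k - 1)*(k + 3)*(k + 4)*(k - 3)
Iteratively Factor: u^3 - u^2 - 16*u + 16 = (u - 4)*(u^2 + 3*u - 4) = (u - 4)*(u + 4)*(u - 1)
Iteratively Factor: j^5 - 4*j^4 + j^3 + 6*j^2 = (j)*(j^4 - 4*j^3 + j^2 + 6*j) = j*(j + 1)*(j^3 - 5*j^2 + 6*j) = j*(j - 3)*(j + 1)*(j^2 - 2*j) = j^2*(j - 3)*(j + 1)*(j - 2)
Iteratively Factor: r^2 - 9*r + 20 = (r - 4)*(r - 5)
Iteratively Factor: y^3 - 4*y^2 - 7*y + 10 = (y + 2)*(y^2 - 6*y + 5) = (y - 1)*(y + 2)*(y - 5)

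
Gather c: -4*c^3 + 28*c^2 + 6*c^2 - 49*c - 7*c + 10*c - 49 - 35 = -4*c^3 + 34*c^2 - 46*c - 84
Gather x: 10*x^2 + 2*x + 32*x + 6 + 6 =10*x^2 + 34*x + 12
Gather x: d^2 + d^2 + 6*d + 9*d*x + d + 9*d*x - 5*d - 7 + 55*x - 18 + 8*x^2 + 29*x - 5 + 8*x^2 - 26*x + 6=2*d^2 + 2*d + 16*x^2 + x*(18*d + 58) - 24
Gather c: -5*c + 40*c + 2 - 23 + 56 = 35*c + 35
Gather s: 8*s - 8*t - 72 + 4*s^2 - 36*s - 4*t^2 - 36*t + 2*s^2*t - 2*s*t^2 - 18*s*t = s^2*(2*t + 4) + s*(-2*t^2 - 18*t - 28) - 4*t^2 - 44*t - 72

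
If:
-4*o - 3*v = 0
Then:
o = -3*v/4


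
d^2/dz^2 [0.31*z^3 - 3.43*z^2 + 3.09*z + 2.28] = 1.86*z - 6.86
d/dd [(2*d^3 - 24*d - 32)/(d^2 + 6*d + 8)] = 2*d*(d + 8)/(d^2 + 8*d + 16)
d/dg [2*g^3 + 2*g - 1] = 6*g^2 + 2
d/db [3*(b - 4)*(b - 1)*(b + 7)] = 9*b^2 + 12*b - 93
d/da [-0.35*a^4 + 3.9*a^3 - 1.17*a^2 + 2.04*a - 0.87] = -1.4*a^3 + 11.7*a^2 - 2.34*a + 2.04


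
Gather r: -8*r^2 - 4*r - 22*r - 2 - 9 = -8*r^2 - 26*r - 11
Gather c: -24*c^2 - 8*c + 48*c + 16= -24*c^2 + 40*c + 16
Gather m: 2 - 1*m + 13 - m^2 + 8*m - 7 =-m^2 + 7*m + 8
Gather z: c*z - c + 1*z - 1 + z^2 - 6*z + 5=-c + z^2 + z*(c - 5) + 4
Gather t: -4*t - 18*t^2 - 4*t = -18*t^2 - 8*t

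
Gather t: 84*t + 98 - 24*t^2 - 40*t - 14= -24*t^2 + 44*t + 84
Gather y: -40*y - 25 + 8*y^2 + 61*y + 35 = 8*y^2 + 21*y + 10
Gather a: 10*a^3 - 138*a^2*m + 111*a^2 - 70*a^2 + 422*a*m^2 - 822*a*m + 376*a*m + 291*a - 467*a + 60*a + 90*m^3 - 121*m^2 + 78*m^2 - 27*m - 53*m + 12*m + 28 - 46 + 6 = 10*a^3 + a^2*(41 - 138*m) + a*(422*m^2 - 446*m - 116) + 90*m^3 - 43*m^2 - 68*m - 12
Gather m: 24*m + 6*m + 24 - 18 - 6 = 30*m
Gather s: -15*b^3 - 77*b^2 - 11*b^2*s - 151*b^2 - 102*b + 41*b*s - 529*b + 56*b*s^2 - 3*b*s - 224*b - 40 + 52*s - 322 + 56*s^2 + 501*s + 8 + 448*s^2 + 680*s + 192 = -15*b^3 - 228*b^2 - 855*b + s^2*(56*b + 504) + s*(-11*b^2 + 38*b + 1233) - 162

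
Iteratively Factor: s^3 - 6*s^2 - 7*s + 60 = (s - 5)*(s^2 - s - 12) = (s - 5)*(s + 3)*(s - 4)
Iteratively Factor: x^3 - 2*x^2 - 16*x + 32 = (x + 4)*(x^2 - 6*x + 8) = (x - 4)*(x + 4)*(x - 2)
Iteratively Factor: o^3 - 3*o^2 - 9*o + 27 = (o - 3)*(o^2 - 9) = (o - 3)*(o + 3)*(o - 3)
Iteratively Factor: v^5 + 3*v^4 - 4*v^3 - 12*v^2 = (v - 2)*(v^4 + 5*v^3 + 6*v^2) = v*(v - 2)*(v^3 + 5*v^2 + 6*v) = v*(v - 2)*(v + 2)*(v^2 + 3*v) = v*(v - 2)*(v + 2)*(v + 3)*(v)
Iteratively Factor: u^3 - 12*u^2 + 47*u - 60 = (u - 3)*(u^2 - 9*u + 20) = (u - 4)*(u - 3)*(u - 5)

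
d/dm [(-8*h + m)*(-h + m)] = -9*h + 2*m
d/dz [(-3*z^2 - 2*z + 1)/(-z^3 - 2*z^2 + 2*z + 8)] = (-3*z^4 - 4*z^3 - 7*z^2 - 44*z - 18)/(z^6 + 4*z^5 - 24*z^3 - 28*z^2 + 32*z + 64)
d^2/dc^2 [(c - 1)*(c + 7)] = 2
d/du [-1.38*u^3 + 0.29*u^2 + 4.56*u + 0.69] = -4.14*u^2 + 0.58*u + 4.56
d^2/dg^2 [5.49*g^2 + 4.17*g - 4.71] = 10.9800000000000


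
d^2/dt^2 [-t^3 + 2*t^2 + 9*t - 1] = 4 - 6*t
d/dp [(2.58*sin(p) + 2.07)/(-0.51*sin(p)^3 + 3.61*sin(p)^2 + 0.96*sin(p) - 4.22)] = (2.6316*sin(p)^3 - 6.1467*sin(p)^2 - 14.9454*sin(p) - 12.8748)*cos(p)/(0.2601*sin(p)^6 - 3.6822*sin(p)^5 + 12.0529*sin(p)^4 + 11.2356*sin(p)^3 - 29.5468*sin(p)^2 - 8.1024*sin(p) + 17.8084)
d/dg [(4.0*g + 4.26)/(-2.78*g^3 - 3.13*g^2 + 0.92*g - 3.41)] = (22.24*g^3 + 48.0484*g^2 + 26.6676*g - 17.5592)/(7.7284*g^6 + 17.4028*g^5 + 4.6817*g^4 + 13.2004*g^3 + 22.193*g^2 - 6.2744*g + 11.6281)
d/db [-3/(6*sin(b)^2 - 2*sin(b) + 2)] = 3*(6*sin(b) - 1)*cos(b)/(2*(3*sin(b)^2 - sin(b) + 1)^2)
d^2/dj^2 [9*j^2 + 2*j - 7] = 18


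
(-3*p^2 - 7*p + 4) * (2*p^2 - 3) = -6*p^4 - 14*p^3 + 17*p^2 + 21*p - 12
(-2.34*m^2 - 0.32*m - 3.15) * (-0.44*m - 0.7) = 1.0296*m^3 + 1.7788*m^2 + 1.61*m + 2.205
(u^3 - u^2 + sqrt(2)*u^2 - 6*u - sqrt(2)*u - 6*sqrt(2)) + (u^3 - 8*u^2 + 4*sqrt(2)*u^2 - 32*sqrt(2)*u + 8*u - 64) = 2*u^3 - 9*u^2 + 5*sqrt(2)*u^2 - 33*sqrt(2)*u + 2*u - 64 - 6*sqrt(2)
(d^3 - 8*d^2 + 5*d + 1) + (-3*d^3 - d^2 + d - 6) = -2*d^3 - 9*d^2 + 6*d - 5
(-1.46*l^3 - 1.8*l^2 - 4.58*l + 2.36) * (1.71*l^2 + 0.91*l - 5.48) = -2.4966*l^5 - 4.4066*l^4 - 1.469*l^3 + 9.7318*l^2 + 27.246*l - 12.9328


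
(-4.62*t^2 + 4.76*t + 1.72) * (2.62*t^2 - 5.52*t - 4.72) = -12.1044*t^4 + 37.9736*t^3 + 0.0376000000000012*t^2 - 31.9616*t - 8.1184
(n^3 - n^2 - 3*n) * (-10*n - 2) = -10*n^4 + 8*n^3 + 32*n^2 + 6*n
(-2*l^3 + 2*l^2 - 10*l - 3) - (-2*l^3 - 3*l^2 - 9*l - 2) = 5*l^2 - l - 1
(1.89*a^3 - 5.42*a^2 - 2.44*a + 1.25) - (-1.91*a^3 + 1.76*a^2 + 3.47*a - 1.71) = 3.8*a^3 - 7.18*a^2 - 5.91*a + 2.96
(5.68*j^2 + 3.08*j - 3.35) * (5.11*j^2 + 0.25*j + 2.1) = 29.0248*j^4 + 17.1588*j^3 - 4.4205*j^2 + 5.6305*j - 7.035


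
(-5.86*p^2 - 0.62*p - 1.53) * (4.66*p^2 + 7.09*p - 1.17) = -27.3076*p^4 - 44.4366*p^3 - 4.6694*p^2 - 10.1223*p + 1.7901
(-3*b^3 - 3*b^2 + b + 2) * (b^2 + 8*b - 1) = -3*b^5 - 27*b^4 - 20*b^3 + 13*b^2 + 15*b - 2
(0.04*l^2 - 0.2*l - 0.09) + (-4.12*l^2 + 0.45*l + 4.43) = -4.08*l^2 + 0.25*l + 4.34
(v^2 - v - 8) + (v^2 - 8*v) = 2*v^2 - 9*v - 8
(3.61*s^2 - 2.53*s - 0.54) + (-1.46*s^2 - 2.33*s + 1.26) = 2.15*s^2 - 4.86*s + 0.72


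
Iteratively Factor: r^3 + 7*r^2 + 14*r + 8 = (r + 4)*(r^2 + 3*r + 2) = (r + 2)*(r + 4)*(r + 1)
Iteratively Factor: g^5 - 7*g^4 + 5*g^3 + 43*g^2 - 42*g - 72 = (g - 3)*(g^4 - 4*g^3 - 7*g^2 + 22*g + 24) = (g - 3)*(g + 1)*(g^3 - 5*g^2 - 2*g + 24) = (g - 3)*(g + 1)*(g + 2)*(g^2 - 7*g + 12) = (g - 3)^2*(g + 1)*(g + 2)*(g - 4)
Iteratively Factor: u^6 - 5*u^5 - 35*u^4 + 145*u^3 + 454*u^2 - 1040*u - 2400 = (u + 2)*(u^5 - 7*u^4 - 21*u^3 + 187*u^2 + 80*u - 1200) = (u - 5)*(u + 2)*(u^4 - 2*u^3 - 31*u^2 + 32*u + 240) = (u - 5)*(u + 2)*(u + 3)*(u^3 - 5*u^2 - 16*u + 80) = (u - 5)*(u + 2)*(u + 3)*(u + 4)*(u^2 - 9*u + 20) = (u - 5)^2*(u + 2)*(u + 3)*(u + 4)*(u - 4)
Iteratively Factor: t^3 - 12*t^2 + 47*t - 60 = (t - 5)*(t^2 - 7*t + 12) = (t - 5)*(t - 4)*(t - 3)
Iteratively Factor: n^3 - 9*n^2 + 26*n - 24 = (n - 4)*(n^2 - 5*n + 6) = (n - 4)*(n - 3)*(n - 2)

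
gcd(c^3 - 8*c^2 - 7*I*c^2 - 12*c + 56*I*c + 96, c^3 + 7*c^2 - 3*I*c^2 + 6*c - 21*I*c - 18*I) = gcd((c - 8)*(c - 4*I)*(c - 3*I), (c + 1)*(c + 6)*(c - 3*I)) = c - 3*I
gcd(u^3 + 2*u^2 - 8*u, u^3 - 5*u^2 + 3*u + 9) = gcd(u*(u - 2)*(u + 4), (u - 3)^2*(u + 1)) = 1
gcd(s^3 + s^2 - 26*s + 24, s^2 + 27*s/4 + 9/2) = s + 6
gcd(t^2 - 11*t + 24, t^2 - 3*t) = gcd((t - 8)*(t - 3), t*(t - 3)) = t - 3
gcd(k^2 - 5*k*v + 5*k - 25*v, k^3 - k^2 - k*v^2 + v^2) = 1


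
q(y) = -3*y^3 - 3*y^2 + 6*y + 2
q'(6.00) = -354.00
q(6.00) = -718.00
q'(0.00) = 6.00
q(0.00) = 2.00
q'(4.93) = -242.32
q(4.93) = -400.80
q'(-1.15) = 1.00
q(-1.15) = -4.30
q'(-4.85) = -176.60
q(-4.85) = 244.58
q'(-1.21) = 0.08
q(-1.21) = -4.34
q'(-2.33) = -28.88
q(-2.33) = 9.68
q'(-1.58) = -6.99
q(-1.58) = -3.14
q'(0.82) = -4.97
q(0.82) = 3.25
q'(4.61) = -212.93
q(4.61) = -328.01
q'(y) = -9*y^2 - 6*y + 6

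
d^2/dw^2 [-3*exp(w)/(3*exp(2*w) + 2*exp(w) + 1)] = (-27*exp(4*w) + 18*exp(3*w) + 54*exp(2*w) + 6*exp(w) - 3)*exp(w)/(27*exp(6*w) + 54*exp(5*w) + 63*exp(4*w) + 44*exp(3*w) + 21*exp(2*w) + 6*exp(w) + 1)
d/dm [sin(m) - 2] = cos(m)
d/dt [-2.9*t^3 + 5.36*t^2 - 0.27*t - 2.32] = -8.7*t^2 + 10.72*t - 0.27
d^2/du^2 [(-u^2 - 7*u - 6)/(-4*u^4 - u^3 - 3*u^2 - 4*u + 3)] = 2*(48*u^8 + 684*u^7 + 1173*u^6 + 537*u^5 + 543*u^4 + 1220*u^3 + 819*u^2 + 459*u + 243)/(64*u^12 + 48*u^11 + 156*u^10 + 265*u^9 + 69*u^8 + 255*u^7 + 66*u^6 - 186*u^5 + 99*u^4 - 125*u^3 - 63*u^2 + 108*u - 27)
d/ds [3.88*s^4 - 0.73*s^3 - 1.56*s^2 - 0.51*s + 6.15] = 15.52*s^3 - 2.19*s^2 - 3.12*s - 0.51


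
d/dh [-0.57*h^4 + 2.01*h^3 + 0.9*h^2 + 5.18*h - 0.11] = -2.28*h^3 + 6.03*h^2 + 1.8*h + 5.18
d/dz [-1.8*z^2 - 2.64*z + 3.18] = -3.6*z - 2.64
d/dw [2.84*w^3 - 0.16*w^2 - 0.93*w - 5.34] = 8.52*w^2 - 0.32*w - 0.93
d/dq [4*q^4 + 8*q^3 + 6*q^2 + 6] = 4*q*(4*q^2 + 6*q + 3)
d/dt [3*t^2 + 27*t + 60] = 6*t + 27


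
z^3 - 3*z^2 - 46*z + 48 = (z - 8)*(z - 1)*(z + 6)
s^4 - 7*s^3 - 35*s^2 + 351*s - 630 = (s - 6)*(s - 5)*(s - 3)*(s + 7)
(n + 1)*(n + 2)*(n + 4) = n^3 + 7*n^2 + 14*n + 8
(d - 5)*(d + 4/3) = d^2 - 11*d/3 - 20/3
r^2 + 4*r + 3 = (r + 1)*(r + 3)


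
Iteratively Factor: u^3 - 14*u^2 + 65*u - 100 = (u - 5)*(u^2 - 9*u + 20) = (u - 5)^2*(u - 4)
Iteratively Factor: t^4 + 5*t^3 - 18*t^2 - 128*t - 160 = (t + 4)*(t^3 + t^2 - 22*t - 40) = (t - 5)*(t + 4)*(t^2 + 6*t + 8) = (t - 5)*(t + 2)*(t + 4)*(t + 4)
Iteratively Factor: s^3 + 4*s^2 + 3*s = (s)*(s^2 + 4*s + 3) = s*(s + 3)*(s + 1)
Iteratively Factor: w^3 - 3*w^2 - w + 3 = (w - 3)*(w^2 - 1) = (w - 3)*(w - 1)*(w + 1)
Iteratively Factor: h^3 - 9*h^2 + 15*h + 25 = (h - 5)*(h^2 - 4*h - 5) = (h - 5)*(h + 1)*(h - 5)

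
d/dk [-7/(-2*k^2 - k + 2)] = 7*(-4*k - 1)/(2*k^2 + k - 2)^2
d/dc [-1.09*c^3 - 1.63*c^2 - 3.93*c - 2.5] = -3.27*c^2 - 3.26*c - 3.93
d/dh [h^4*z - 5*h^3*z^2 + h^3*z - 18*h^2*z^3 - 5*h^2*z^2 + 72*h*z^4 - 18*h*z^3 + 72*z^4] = z*(4*h^3 - 15*h^2*z + 3*h^2 - 36*h*z^2 - 10*h*z + 72*z^3 - 18*z^2)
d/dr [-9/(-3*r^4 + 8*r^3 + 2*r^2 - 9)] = 36*r*(-3*r^2 + 6*r + 1)/(3*r^4 - 8*r^3 - 2*r^2 + 9)^2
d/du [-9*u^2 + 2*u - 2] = 2 - 18*u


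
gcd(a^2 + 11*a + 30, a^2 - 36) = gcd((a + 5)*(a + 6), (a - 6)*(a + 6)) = a + 6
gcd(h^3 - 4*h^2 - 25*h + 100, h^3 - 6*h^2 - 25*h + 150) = h^2 - 25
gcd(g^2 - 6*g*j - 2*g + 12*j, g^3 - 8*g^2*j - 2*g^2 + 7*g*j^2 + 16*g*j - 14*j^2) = g - 2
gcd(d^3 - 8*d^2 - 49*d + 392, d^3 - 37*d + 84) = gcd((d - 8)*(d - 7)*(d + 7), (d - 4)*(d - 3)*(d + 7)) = d + 7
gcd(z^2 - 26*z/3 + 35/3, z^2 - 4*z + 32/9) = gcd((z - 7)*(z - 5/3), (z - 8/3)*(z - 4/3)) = 1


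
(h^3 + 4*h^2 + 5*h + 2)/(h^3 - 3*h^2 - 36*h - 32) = (h^2 + 3*h + 2)/(h^2 - 4*h - 32)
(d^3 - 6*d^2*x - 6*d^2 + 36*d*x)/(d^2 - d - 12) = d*(-d^2 + 6*d*x + 6*d - 36*x)/(-d^2 + d + 12)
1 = 1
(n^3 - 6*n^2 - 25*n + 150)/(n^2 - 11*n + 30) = n + 5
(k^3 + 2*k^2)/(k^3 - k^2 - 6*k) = k/(k - 3)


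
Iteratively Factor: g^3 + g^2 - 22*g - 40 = (g + 2)*(g^2 - g - 20) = (g - 5)*(g + 2)*(g + 4)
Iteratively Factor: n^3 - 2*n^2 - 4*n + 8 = (n - 2)*(n^2 - 4) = (n - 2)*(n + 2)*(n - 2)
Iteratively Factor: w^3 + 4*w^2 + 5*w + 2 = (w + 2)*(w^2 + 2*w + 1) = (w + 1)*(w + 2)*(w + 1)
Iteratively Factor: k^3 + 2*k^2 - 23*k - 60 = (k + 3)*(k^2 - k - 20) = (k + 3)*(k + 4)*(k - 5)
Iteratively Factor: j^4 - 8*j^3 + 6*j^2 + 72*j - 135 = (j + 3)*(j^3 - 11*j^2 + 39*j - 45) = (j - 3)*(j + 3)*(j^2 - 8*j + 15) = (j - 5)*(j - 3)*(j + 3)*(j - 3)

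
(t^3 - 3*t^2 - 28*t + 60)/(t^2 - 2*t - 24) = (t^2 + 3*t - 10)/(t + 4)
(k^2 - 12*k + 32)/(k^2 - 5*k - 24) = (k - 4)/(k + 3)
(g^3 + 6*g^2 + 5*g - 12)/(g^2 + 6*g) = (g^3 + 6*g^2 + 5*g - 12)/(g*(g + 6))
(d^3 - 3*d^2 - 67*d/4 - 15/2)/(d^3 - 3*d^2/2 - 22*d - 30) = (d + 1/2)/(d + 2)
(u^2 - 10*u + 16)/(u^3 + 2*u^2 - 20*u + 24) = (u - 8)/(u^2 + 4*u - 12)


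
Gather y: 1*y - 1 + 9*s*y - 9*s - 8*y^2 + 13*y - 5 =-9*s - 8*y^2 + y*(9*s + 14) - 6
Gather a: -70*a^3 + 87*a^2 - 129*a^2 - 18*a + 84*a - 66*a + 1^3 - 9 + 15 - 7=-70*a^3 - 42*a^2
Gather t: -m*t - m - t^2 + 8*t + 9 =-m - t^2 + t*(8 - m) + 9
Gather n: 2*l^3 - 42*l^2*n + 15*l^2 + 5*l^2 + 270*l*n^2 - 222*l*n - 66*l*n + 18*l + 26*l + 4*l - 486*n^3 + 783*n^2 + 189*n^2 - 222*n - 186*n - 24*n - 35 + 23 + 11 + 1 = 2*l^3 + 20*l^2 + 48*l - 486*n^3 + n^2*(270*l + 972) + n*(-42*l^2 - 288*l - 432)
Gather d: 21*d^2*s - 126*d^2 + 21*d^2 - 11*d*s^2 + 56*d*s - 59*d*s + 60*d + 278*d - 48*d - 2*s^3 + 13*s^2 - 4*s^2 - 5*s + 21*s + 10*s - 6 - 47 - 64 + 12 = d^2*(21*s - 105) + d*(-11*s^2 - 3*s + 290) - 2*s^3 + 9*s^2 + 26*s - 105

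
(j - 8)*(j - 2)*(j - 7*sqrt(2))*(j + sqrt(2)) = j^4 - 10*j^3 - 6*sqrt(2)*j^3 + 2*j^2 + 60*sqrt(2)*j^2 - 96*sqrt(2)*j + 140*j - 224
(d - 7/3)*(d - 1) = d^2 - 10*d/3 + 7/3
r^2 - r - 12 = (r - 4)*(r + 3)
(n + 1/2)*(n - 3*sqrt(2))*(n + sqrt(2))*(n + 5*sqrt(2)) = n^4 + n^3/2 + 3*sqrt(2)*n^3 - 26*n^2 + 3*sqrt(2)*n^2/2 - 30*sqrt(2)*n - 13*n - 15*sqrt(2)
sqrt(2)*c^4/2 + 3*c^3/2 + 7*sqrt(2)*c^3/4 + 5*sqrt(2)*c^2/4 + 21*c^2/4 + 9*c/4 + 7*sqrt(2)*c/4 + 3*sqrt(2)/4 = (c + 1/2)*(c + 3)*(c + sqrt(2))*(sqrt(2)*c/2 + 1/2)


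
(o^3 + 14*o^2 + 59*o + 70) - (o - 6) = o^3 + 14*o^2 + 58*o + 76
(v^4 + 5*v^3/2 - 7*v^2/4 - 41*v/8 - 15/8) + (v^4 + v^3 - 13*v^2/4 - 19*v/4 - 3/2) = 2*v^4 + 7*v^3/2 - 5*v^2 - 79*v/8 - 27/8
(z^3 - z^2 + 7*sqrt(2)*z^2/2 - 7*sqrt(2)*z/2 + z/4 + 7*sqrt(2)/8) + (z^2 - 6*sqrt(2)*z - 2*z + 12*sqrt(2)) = z^3 + 7*sqrt(2)*z^2/2 - 19*sqrt(2)*z/2 - 7*z/4 + 103*sqrt(2)/8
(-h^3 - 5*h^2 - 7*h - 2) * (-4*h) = 4*h^4 + 20*h^3 + 28*h^2 + 8*h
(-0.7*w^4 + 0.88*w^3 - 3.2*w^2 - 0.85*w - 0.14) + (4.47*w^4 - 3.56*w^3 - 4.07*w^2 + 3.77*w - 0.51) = 3.77*w^4 - 2.68*w^3 - 7.27*w^2 + 2.92*w - 0.65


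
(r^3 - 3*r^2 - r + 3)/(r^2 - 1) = r - 3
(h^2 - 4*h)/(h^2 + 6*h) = (h - 4)/(h + 6)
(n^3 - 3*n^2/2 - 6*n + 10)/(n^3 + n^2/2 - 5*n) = (n - 2)/n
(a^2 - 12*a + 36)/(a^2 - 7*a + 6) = (a - 6)/(a - 1)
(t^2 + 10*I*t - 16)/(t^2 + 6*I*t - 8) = (t + 8*I)/(t + 4*I)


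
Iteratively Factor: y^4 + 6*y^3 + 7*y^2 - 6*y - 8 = (y + 2)*(y^3 + 4*y^2 - y - 4) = (y - 1)*(y + 2)*(y^2 + 5*y + 4) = (y - 1)*(y + 2)*(y + 4)*(y + 1)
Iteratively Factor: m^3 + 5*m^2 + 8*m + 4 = (m + 2)*(m^2 + 3*m + 2) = (m + 1)*(m + 2)*(m + 2)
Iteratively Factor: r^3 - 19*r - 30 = (r + 3)*(r^2 - 3*r - 10) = (r - 5)*(r + 3)*(r + 2)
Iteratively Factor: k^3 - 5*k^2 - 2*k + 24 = (k + 2)*(k^2 - 7*k + 12) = (k - 3)*(k + 2)*(k - 4)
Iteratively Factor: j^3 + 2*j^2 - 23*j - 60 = (j + 3)*(j^2 - j - 20) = (j - 5)*(j + 3)*(j + 4)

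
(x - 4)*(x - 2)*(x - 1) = x^3 - 7*x^2 + 14*x - 8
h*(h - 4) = h^2 - 4*h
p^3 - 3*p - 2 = (p - 2)*(p + 1)^2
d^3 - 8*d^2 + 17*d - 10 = (d - 5)*(d - 2)*(d - 1)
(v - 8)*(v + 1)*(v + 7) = v^3 - 57*v - 56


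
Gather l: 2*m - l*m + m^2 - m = -l*m + m^2 + m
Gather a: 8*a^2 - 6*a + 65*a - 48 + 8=8*a^2 + 59*a - 40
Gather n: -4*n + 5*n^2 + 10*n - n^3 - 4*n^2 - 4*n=-n^3 + n^2 + 2*n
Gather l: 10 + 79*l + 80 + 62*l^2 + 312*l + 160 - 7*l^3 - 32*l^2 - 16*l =-7*l^3 + 30*l^2 + 375*l + 250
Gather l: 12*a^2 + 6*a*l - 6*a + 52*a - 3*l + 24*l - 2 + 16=12*a^2 + 46*a + l*(6*a + 21) + 14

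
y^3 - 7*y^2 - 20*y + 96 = (y - 8)*(y - 3)*(y + 4)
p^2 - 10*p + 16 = (p - 8)*(p - 2)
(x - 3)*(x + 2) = x^2 - x - 6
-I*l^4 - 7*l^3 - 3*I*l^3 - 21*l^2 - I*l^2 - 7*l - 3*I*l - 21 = (l + 3)*(l - 7*I)*(l - I)*(-I*l + 1)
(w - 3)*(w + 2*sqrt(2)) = w^2 - 3*w + 2*sqrt(2)*w - 6*sqrt(2)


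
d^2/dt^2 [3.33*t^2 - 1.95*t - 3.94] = 6.66000000000000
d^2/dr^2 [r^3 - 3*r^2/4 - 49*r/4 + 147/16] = 6*r - 3/2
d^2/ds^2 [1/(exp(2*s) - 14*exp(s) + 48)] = 2*((7 - 2*exp(s))*(exp(2*s) - 14*exp(s) + 48) + 4*(exp(s) - 7)^2*exp(s))*exp(s)/(exp(2*s) - 14*exp(s) + 48)^3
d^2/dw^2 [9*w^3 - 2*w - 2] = 54*w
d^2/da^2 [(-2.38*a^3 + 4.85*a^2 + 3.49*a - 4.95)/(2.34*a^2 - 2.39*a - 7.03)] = (1.4210854715202e-14*a^5 + 5.6843418860808e-14*a^4 - 13.0246400000001*a^3 + 76.1472240000001*a^2 - 195.163044*a + 142.700094)/(12.812904*a^6 - 39.260052*a^5 - 75.381462*a^4 + 222.243949*a^3 + 226.466529*a^2 - 354.347853*a - 347.428927)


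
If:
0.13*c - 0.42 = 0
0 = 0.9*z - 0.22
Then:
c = 3.23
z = 0.24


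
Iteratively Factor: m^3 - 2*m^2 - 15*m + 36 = (m - 3)*(m^2 + m - 12) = (m - 3)*(m + 4)*(m - 3)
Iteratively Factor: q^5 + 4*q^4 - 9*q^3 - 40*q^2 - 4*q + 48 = (q - 1)*(q^4 + 5*q^3 - 4*q^2 - 44*q - 48) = (q - 3)*(q - 1)*(q^3 + 8*q^2 + 20*q + 16) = (q - 3)*(q - 1)*(q + 2)*(q^2 + 6*q + 8) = (q - 3)*(q - 1)*(q + 2)*(q + 4)*(q + 2)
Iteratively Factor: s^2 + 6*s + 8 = (s + 4)*(s + 2)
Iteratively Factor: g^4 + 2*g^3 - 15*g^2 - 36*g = (g)*(g^3 + 2*g^2 - 15*g - 36) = g*(g + 3)*(g^2 - g - 12) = g*(g - 4)*(g + 3)*(g + 3)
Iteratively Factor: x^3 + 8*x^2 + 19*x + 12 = (x + 4)*(x^2 + 4*x + 3) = (x + 3)*(x + 4)*(x + 1)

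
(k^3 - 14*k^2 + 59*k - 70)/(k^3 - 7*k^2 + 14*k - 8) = (k^2 - 12*k + 35)/(k^2 - 5*k + 4)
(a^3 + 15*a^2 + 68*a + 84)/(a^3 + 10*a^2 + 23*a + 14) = (a + 6)/(a + 1)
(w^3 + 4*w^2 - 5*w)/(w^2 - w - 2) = w*(-w^2 - 4*w + 5)/(-w^2 + w + 2)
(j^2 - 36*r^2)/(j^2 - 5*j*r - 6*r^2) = (j + 6*r)/(j + r)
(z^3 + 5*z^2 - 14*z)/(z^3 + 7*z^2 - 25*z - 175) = z*(z - 2)/(z^2 - 25)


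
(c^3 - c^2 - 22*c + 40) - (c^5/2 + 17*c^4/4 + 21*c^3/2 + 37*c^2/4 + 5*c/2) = -c^5/2 - 17*c^4/4 - 19*c^3/2 - 41*c^2/4 - 49*c/2 + 40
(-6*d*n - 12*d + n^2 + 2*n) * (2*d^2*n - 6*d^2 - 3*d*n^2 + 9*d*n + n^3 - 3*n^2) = -12*d^3*n^2 + 12*d^3*n + 72*d^3 + 20*d^2*n^3 - 20*d^2*n^2 - 120*d^2*n - 9*d*n^4 + 9*d*n^3 + 54*d*n^2 + n^5 - n^4 - 6*n^3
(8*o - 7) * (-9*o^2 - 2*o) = -72*o^3 + 47*o^2 + 14*o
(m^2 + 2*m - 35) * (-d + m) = -d*m^2 - 2*d*m + 35*d + m^3 + 2*m^2 - 35*m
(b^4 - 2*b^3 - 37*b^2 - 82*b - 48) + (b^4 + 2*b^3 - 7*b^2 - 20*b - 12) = 2*b^4 - 44*b^2 - 102*b - 60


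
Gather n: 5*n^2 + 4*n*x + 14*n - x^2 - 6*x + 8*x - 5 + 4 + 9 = 5*n^2 + n*(4*x + 14) - x^2 + 2*x + 8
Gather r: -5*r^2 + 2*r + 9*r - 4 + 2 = -5*r^2 + 11*r - 2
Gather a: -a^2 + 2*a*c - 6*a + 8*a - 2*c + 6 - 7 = -a^2 + a*(2*c + 2) - 2*c - 1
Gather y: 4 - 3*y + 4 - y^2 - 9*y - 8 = -y^2 - 12*y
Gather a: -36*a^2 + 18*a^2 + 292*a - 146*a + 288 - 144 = -18*a^2 + 146*a + 144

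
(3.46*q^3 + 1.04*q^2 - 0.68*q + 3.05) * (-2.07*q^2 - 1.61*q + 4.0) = -7.1622*q^5 - 7.7234*q^4 + 13.5732*q^3 - 1.0587*q^2 - 7.6305*q + 12.2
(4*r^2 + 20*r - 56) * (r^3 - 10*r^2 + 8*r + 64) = 4*r^5 - 20*r^4 - 224*r^3 + 976*r^2 + 832*r - 3584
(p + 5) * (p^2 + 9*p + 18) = p^3 + 14*p^2 + 63*p + 90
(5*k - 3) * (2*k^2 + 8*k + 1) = 10*k^3 + 34*k^2 - 19*k - 3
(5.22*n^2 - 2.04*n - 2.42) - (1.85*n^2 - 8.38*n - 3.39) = 3.37*n^2 + 6.34*n + 0.97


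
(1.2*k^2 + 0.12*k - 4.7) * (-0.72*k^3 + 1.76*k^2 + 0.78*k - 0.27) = -0.864*k^5 + 2.0256*k^4 + 4.5312*k^3 - 8.5024*k^2 - 3.6984*k + 1.269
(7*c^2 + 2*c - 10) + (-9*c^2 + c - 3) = -2*c^2 + 3*c - 13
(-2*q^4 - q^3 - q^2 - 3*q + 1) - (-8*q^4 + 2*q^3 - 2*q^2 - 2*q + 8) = 6*q^4 - 3*q^3 + q^2 - q - 7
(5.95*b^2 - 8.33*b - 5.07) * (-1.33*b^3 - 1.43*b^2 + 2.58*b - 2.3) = -7.9135*b^5 + 2.5704*b^4 + 34.006*b^3 - 27.9263*b^2 + 6.0784*b + 11.661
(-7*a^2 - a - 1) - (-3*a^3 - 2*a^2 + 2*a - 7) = 3*a^3 - 5*a^2 - 3*a + 6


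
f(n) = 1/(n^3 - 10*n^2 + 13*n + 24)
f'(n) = (-3*n^2 + 20*n - 13)/(n^3 - 10*n^2 + 13*n + 24)^2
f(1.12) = 0.04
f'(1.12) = 0.01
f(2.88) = 0.42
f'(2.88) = 3.47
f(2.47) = 0.10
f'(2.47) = 0.17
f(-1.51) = -0.05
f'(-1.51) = -0.10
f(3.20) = -0.25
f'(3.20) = 1.25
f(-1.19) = -0.14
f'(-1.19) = -0.77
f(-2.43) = -0.01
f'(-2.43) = -0.01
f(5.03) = -0.03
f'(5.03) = 0.01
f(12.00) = 0.00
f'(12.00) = 0.00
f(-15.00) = 0.00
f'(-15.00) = 0.00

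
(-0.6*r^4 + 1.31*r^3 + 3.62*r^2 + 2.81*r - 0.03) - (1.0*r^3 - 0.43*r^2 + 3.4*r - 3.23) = -0.6*r^4 + 0.31*r^3 + 4.05*r^2 - 0.59*r + 3.2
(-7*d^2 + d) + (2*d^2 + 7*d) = -5*d^2 + 8*d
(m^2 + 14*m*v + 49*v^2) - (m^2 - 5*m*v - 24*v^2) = 19*m*v + 73*v^2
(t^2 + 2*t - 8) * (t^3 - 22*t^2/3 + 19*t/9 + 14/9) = t^5 - 16*t^4/3 - 185*t^3/9 + 580*t^2/9 - 124*t/9 - 112/9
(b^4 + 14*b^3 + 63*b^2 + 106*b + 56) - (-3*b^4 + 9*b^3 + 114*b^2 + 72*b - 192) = 4*b^4 + 5*b^3 - 51*b^2 + 34*b + 248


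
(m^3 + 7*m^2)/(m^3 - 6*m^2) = (m + 7)/(m - 6)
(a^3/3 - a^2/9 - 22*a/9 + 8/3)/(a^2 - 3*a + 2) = (3*a^2 + 5*a - 12)/(9*(a - 1))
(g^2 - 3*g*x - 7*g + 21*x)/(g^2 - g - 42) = (g - 3*x)/(g + 6)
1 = 1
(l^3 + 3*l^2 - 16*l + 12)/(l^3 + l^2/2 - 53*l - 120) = 2*(l^2 - 3*l + 2)/(2*l^2 - 11*l - 40)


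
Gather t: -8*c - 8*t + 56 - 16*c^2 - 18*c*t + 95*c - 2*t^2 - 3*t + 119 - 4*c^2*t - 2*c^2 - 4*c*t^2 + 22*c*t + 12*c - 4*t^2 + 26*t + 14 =-18*c^2 + 99*c + t^2*(-4*c - 6) + t*(-4*c^2 + 4*c + 15) + 189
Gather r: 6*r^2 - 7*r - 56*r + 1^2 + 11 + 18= 6*r^2 - 63*r + 30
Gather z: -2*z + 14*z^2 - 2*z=14*z^2 - 4*z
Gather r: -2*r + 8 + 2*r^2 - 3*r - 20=2*r^2 - 5*r - 12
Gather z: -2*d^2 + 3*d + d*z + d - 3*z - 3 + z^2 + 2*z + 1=-2*d^2 + 4*d + z^2 + z*(d - 1) - 2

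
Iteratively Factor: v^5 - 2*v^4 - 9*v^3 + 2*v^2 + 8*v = (v + 1)*(v^4 - 3*v^3 - 6*v^2 + 8*v) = v*(v + 1)*(v^3 - 3*v^2 - 6*v + 8) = v*(v + 1)*(v + 2)*(v^2 - 5*v + 4) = v*(v - 1)*(v + 1)*(v + 2)*(v - 4)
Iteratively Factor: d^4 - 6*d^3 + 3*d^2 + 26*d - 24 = (d - 3)*(d^3 - 3*d^2 - 6*d + 8) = (d - 3)*(d + 2)*(d^2 - 5*d + 4) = (d - 3)*(d - 1)*(d + 2)*(d - 4)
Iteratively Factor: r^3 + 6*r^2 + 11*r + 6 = (r + 1)*(r^2 + 5*r + 6) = (r + 1)*(r + 3)*(r + 2)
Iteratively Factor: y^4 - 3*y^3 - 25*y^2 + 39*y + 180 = (y - 4)*(y^3 + y^2 - 21*y - 45) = (y - 5)*(y - 4)*(y^2 + 6*y + 9) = (y - 5)*(y - 4)*(y + 3)*(y + 3)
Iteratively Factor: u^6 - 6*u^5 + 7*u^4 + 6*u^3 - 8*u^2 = (u - 2)*(u^5 - 4*u^4 - u^3 + 4*u^2) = (u - 2)*(u + 1)*(u^4 - 5*u^3 + 4*u^2) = u*(u - 2)*(u + 1)*(u^3 - 5*u^2 + 4*u) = u*(u - 4)*(u - 2)*(u + 1)*(u^2 - u) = u^2*(u - 4)*(u - 2)*(u + 1)*(u - 1)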